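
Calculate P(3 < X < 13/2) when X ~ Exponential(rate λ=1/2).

P(3 < X < 13/2) = ∫_{3}^{13/2} f(x) dx
where f(x) = \frac{e^{- \frac{x}{2}}}{2}
= - \frac{1}{e^{\frac{13}{4}}} + e^{- \frac{3}{2}}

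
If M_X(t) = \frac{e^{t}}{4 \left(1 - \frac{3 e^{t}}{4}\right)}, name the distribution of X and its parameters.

The MGF M(t) = \frac{e^{t}}{4 \left(1 - \frac{3 e^{t}}{4}\right)} is the standard form for the Geometric distribution.
Comparing with the known MGF formula identifies: Geometric(p=1/4), X = trial number of first success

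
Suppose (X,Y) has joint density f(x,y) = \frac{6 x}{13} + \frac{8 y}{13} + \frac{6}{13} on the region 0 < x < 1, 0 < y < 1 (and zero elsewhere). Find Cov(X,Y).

E[XY] = ∫∫ xy × f(x,y) dx dy = \frac{23}{78}
E[X] = \frac{7}{13}
E[Y] = \frac{43}{78}
Cov(X,Y) = E[XY] - E[X]E[Y] = - \frac{1}{507}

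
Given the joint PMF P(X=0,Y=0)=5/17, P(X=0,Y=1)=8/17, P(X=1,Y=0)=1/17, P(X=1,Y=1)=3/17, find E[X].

First find marginal of X:
P(X=0) = 13/17
P(X=1) = 4/17
E[X] = 0 × 13/17 + 1 × 4/17 = 4/17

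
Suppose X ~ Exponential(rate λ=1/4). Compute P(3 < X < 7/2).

P(3 < X < 7/2) = ∫_{3}^{7/2} f(x) dx
where f(x) = \frac{e^{- \frac{x}{4}}}{4}
= - \frac{1}{e^{\frac{7}{8}}} + e^{- \frac{3}{4}}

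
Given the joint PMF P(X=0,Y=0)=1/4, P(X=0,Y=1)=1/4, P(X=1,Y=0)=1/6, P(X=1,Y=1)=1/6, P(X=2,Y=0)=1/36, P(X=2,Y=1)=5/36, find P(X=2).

P(X=2) = P(X=2,Y=0) + P(X=2,Y=1)
= 1/36 + 5/36
= 1/6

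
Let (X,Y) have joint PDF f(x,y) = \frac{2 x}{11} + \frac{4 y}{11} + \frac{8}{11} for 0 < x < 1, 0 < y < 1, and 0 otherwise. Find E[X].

E[X] = ∫_0^1 ∫_0^1 x × f(x,y) dy dx
= ∫_0^1 ∫_0^1 x × (\frac{2 x}{11} + \frac{4 y}{11} + \frac{8}{11}) dy dx
= \frac{17}{33}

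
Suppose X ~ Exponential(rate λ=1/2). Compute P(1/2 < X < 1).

P(1/2 < X < 1) = ∫_{1/2}^{1} f(x) dx
where f(x) = \frac{e^{- \frac{x}{2}}}{2}
= - \frac{1}{e^{\frac{1}{2}}} + e^{- \frac{1}{4}}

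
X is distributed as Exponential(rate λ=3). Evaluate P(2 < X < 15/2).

P(2 < X < 15/2) = ∫_{2}^{15/2} f(x) dx
where f(x) = 3 e^{- 3 x}
= - \frac{1}{e^{\frac{45}{2}}} + e^{-6}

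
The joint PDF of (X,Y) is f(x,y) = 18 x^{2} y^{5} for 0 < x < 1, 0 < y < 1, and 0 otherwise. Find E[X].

E[X] = ∫_0^1 ∫_0^1 x × f(x,y) dy dx
= ∫_0^1 ∫_0^1 x × (18 x^{2} y^{5}) dy dx
= \frac{3}{4}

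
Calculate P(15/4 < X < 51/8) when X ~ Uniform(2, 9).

P(15/4 < X < 51/8) = ∫_{15/4}^{51/8} f(x) dx
where f(x) = \frac{1}{7}
= \frac{3}{8}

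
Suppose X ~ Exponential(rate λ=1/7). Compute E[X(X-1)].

E[X(X-1)] = E[X² - X] = E[X²] - E[X]
E[X] = 7
E[X²] = Var(X) + (E[X])² = 49 + (7)² = 98
E[X(X-1)] = 98 - 7 = 91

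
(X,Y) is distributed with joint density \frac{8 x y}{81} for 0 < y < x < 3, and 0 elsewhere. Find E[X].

f_X(x) = ∫_0^x \frac{8 x y}{81} dy = \frac{4 x^{3}}{81}
E[X] = ∫_0^3 x × (\frac{4 x^{3}}{81}) dx = \frac{12}{5}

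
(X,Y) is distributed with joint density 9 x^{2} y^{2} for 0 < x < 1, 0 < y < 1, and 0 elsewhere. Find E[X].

E[X] = ∫_0^1 ∫_0^1 x × f(x,y) dy dx
= ∫_0^1 ∫_0^1 x × (9 x^{2} y^{2}) dy dx
= \frac{3}{4}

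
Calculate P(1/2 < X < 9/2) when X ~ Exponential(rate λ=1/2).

P(1/2 < X < 9/2) = ∫_{1/2}^{9/2} f(x) dx
where f(x) = \frac{e^{- \frac{x}{2}}}{2}
= - \frac{1 - e^{2}}{e^{\frac{9}{4}}}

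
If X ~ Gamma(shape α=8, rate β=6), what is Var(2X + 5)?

For X ~ Gamma(shape α=8, rate β=6):
Var(X) = \frac{2}{9}
Var(2X + 5) = (2)² × Var(X) = 4 × \frac{2}{9} = \frac{8}{9}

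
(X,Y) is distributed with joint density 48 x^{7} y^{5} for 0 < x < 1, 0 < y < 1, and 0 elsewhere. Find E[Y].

E[Y] = ∫_0^1 ∫_0^1 y × f(x,y) dx dy
= \frac{6}{7}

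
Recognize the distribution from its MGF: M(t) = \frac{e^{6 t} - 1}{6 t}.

The MGF M(t) = \frac{e^{6 t} - 1}{6 t} is the standard form for the Uniform distribution.
Comparing with the known MGF formula identifies: Uniform(0, 6)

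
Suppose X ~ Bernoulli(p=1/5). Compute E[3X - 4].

For X ~ Bernoulli(p=1/5):
E[X] = \frac{1}{5}
E[3X - 4] = 3 × E[X] - 4 = - \frac{17}{5}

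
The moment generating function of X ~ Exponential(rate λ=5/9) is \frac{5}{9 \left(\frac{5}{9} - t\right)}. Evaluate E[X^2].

To find E[X^2], compute M^(2)(0):
M^(1)(t) = \frac{5}{9 \left(\frac{5}{9} - t\right)^{2}}
M^(2)(t) = \frac{10}{9 \left(\frac{5}{9} - t\right)^{3}}
M^(2)(0) = \frac{162}{25}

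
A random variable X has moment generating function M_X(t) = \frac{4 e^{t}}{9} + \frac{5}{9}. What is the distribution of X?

The MGF M(t) = \frac{4 e^{t}}{9} + \frac{5}{9} is the standard form for the Bernoulli distribution.
Comparing with the known MGF formula identifies: Bernoulli(p=4/9)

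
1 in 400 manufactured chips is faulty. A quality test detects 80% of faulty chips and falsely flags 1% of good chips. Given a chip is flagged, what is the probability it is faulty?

Let D = the rare event, + = positive/flagged.
P(D) = 1/400
P(+|D) = 80/100 = 4/5
P(+|D') = 1/100
P(+) = P(+|D)P(D) + P(+|D')P(D')
     = \frac{4}{5} × \frac{1}{400} + \frac{1}{100} × \frac{399}{400}
     = \frac{479}{40000}
P(D|+) = P(+|D)P(D)/P(+) = \frac{80}{479}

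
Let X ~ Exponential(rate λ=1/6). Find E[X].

For X ~ Exponential(rate λ=1/6), the expected value is:
E[X] = 6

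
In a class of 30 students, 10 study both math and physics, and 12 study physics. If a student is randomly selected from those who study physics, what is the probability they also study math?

P(A ∩ B) = 10/30 = 1/3
P(B) = 12/30 = 2/5
P(A|B) = P(A ∩ B) / P(B) = (1/3) / (2/5) = 5/6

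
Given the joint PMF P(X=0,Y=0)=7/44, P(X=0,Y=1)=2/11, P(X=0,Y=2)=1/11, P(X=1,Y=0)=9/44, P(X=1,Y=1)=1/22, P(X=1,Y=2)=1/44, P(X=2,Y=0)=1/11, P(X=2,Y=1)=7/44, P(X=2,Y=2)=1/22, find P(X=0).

P(X=0) = P(X=0,Y=0) + P(X=0,Y=1) + P(X=0,Y=2)
= 7/44 + 2/11 + 1/11
= 19/44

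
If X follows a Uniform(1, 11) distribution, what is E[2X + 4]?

For X ~ Uniform(1, 11):
E[X] = 6
E[2X + 4] = 2 × E[X] + 4 = 16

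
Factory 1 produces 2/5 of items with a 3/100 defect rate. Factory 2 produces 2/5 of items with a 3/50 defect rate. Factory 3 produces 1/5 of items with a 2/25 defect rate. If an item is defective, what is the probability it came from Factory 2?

Using Bayes' theorem:
P(F1) = 2/5, P(D|F1) = 3/100
P(F2) = 2/5, P(D|F2) = 3/50
P(F3) = 1/5, P(D|F3) = 2/25
P(D) = P(D|F1)P(F1) + P(D|F2)P(F2) + P(D|F3)P(F3)
     = \frac{13}{250}
P(F2|D) = P(D|F2)P(F2) / P(D)
= \frac{6}{13}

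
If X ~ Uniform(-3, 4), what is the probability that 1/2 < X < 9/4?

P(1/2 < X < 9/4) = ∫_{1/2}^{9/4} f(x) dx
where f(x) = \frac{1}{7}
= \frac{1}{4}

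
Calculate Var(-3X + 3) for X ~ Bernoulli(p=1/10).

For X ~ Bernoulli(p=1/10):
Var(X) = \frac{9}{100}
Var(-3X + 3) = (-3)² × Var(X) = 9 × \frac{9}{100} = \frac{81}{100}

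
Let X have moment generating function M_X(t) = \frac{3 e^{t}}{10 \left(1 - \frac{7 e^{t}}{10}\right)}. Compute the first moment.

To find E[X], compute M^(1)(0):
M^(1)(t) = \frac{3 e^{t}}{10 \left(1 - \frac{7 e^{t}}{10}\right)} + \frac{21 e^{2 t}}{100 \left(1 - \frac{7 e^{t}}{10}\right)^{2}}
M^(1)(0) = \frac{10}{3}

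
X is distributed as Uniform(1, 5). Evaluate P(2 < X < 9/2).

P(2 < X < 9/2) = ∫_{2}^{9/2} f(x) dx
where f(x) = \frac{1}{4}
= \frac{5}{8}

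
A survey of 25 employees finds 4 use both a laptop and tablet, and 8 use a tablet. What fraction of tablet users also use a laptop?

P(A ∩ B) = 4/25
P(B) = 8/25
P(A|B) = P(A ∩ B) / P(B) = (4/25) / (8/25) = 1/2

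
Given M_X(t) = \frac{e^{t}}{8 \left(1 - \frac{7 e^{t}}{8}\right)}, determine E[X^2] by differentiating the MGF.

To find E[X^2], compute M^(2)(0):
M^(1)(t) = \frac{e^{t}}{8 \left(1 - \frac{7 e^{t}}{8}\right)} + \frac{7 e^{2 t}}{64 \left(1 - \frac{7 e^{t}}{8}\right)^{2}}
M^(2)(t) = \frac{e^{t}}{8 \left(1 - \frac{7 e^{t}}{8}\right)} + \frac{21 e^{2 t}}{64 \left(1 - \frac{7 e^{t}}{8}\right)^{2}} + \frac{49 e^{3 t}}{256 \left(1 - \frac{7 e^{t}}{8}\right)^{3}}
M^(2)(0) = 120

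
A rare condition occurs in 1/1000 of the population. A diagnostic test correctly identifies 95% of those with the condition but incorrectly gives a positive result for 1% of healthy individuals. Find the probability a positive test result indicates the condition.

Let D = the rare event, + = positive/flagged.
P(D) = 1/1000
P(+|D) = 95/100 = 19/20
P(+|D') = 1/100
P(+) = P(+|D)P(D) + P(+|D')P(D')
     = \frac{19}{20} × \frac{1}{1000} + \frac{1}{100} × \frac{999}{1000}
     = \frac{547}{50000}
P(D|+) = P(+|D)P(D)/P(+) = \frac{95}{1094}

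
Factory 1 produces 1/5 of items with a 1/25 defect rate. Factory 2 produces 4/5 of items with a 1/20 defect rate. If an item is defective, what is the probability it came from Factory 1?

Using Bayes' theorem:
P(F1) = 1/5, P(D|F1) = 1/25
P(F2) = 4/5, P(D|F2) = 1/20
P(D) = P(D|F1)P(F1) + P(D|F2)P(F2)
     = \frac{6}{125}
P(F1|D) = P(D|F1)P(F1) / P(D)
= \frac{1}{6}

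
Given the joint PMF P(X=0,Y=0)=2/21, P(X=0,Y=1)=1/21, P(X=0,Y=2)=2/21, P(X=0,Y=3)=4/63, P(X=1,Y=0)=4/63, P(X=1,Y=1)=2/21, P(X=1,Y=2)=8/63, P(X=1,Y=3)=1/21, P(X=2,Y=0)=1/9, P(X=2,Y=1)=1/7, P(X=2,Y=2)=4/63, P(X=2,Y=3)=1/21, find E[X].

First find marginal of X:
P(X=0) = 19/63
P(X=1) = 1/3
P(X=2) = 23/63
E[X] = 0 × 19/63 + 1 × 1/3 + 2 × 23/63 = 67/63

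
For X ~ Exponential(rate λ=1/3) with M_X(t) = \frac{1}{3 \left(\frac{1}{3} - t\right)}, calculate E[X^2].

To find E[X^2], compute M^(2)(0):
M^(1)(t) = \frac{1}{3 \left(\frac{1}{3} - t\right)^{2}}
M^(2)(t) = \frac{2}{3 \left(\frac{1}{3} - t\right)^{3}}
M^(2)(0) = 18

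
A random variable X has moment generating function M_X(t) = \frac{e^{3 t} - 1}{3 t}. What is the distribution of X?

The MGF M(t) = \frac{e^{3 t} - 1}{3 t} is the standard form for the Uniform distribution.
Comparing with the known MGF formula identifies: Uniform(0, 3)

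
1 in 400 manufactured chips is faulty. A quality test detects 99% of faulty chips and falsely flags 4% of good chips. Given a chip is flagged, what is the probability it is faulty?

Let D = the rare event, + = positive/flagged.
P(D) = 1/400
P(+|D) = 99/100
P(+|D') = 4/100 = 1/25
P(+) = P(+|D)P(D) + P(+|D')P(D')
     = \frac{99}{100} × \frac{1}{400} + \frac{1}{25} × \frac{399}{400}
     = \frac{339}{8000}
P(D|+) = P(+|D)P(D)/P(+) = \frac{33}{565}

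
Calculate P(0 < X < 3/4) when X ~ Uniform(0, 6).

P(0 < X < 3/4) = ∫_{0}^{3/4} f(x) dx
where f(x) = \frac{1}{6}
= \frac{1}{8}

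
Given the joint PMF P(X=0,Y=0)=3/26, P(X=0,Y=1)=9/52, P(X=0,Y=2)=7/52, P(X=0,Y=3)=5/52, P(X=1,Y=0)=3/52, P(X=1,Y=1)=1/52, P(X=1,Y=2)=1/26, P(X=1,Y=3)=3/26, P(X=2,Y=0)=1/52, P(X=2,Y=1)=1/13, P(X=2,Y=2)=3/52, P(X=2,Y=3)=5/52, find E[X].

First find marginal of X:
P(X=0) = 27/52
P(X=1) = 3/13
P(X=2) = 1/4
E[X] = 0 × 27/52 + 1 × 3/13 + 2 × 1/4 = 19/26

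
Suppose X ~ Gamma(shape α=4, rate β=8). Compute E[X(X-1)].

E[X(X-1)] = E[X² - X] = E[X²] - E[X]
E[X] = \frac{1}{2}
E[X²] = Var(X) + (E[X])² = \frac{1}{16} + (\frac{1}{2})² = \frac{5}{16}
E[X(X-1)] = \frac{5}{16} - \frac{1}{2} = - \frac{3}{16}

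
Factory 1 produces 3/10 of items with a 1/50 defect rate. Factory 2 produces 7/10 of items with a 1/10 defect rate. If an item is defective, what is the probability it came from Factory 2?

Using Bayes' theorem:
P(F1) = 3/10, P(D|F1) = 1/50
P(F2) = 7/10, P(D|F2) = 1/10
P(D) = P(D|F1)P(F1) + P(D|F2)P(F2)
     = \frac{19}{250}
P(F2|D) = P(D|F2)P(F2) / P(D)
= \frac{35}{38}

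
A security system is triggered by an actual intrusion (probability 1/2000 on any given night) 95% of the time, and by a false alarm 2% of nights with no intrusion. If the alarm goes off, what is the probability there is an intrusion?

Let D = the rare event, + = positive/flagged.
P(D) = 1/2000
P(+|D) = 95/100 = 19/20
P(+|D') = 2/100 = 1/50
P(+) = P(+|D)P(D) + P(+|D')P(D')
     = \frac{19}{20} × \frac{1}{2000} + \frac{1}{50} × \frac{1999}{2000}
     = \frac{4093}{200000}
P(D|+) = P(+|D)P(D)/P(+) = \frac{95}{4093}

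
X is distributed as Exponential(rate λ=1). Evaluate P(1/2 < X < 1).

P(1/2 < X < 1) = ∫_{1/2}^{1} f(x) dx
where f(x) = e^{- x}
= - \frac{1}{e} + e^{- \frac{1}{2}}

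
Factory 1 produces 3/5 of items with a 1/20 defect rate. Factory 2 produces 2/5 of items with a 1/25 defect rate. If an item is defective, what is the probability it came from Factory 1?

Using Bayes' theorem:
P(F1) = 3/5, P(D|F1) = 1/20
P(F2) = 2/5, P(D|F2) = 1/25
P(D) = P(D|F1)P(F1) + P(D|F2)P(F2)
     = \frac{23}{500}
P(F1|D) = P(D|F1)P(F1) / P(D)
= \frac{15}{23}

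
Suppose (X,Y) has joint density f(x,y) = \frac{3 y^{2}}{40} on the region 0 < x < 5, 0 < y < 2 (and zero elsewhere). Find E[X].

f_X(x) = ∫_0^2 \frac{3 y^{2}}{40} dy = \frac{1}{5}
E[X] = ∫_0^5 x × (\frac{1}{5}) dx = \frac{5}{2}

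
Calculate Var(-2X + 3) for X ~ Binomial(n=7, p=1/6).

For X ~ Binomial(n=7, p=1/6):
Var(X) = \frac{35}{36}
Var(-2X + 3) = (-2)² × Var(X) = 4 × \frac{35}{36} = \frac{35}{9}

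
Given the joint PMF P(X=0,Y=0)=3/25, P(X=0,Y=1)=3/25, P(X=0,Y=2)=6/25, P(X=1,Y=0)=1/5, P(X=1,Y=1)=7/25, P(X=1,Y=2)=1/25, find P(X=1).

P(X=1) = P(X=1,Y=0) + P(X=1,Y=1) + P(X=1,Y=2)
= 1/5 + 7/25 + 1/25
= 13/25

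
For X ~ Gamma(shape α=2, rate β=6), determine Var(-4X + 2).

For X ~ Gamma(shape α=2, rate β=6):
Var(X) = \frac{1}{18}
Var(-4X + 2) = (-4)² × Var(X) = 16 × \frac{1}{18} = \frac{8}{9}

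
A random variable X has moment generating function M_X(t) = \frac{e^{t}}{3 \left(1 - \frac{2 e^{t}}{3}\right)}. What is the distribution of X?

The MGF M(t) = \frac{e^{t}}{3 \left(1 - \frac{2 e^{t}}{3}\right)} is the standard form for the Geometric distribution.
Comparing with the known MGF formula identifies: Geometric(p=1/3), X = trial number of first success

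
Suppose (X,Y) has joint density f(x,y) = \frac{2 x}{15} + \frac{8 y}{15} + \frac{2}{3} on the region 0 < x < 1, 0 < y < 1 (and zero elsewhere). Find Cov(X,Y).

E[XY] = ∫∫ xy × f(x,y) dx dy = \frac{5}{18}
E[X] = \frac{23}{45}
E[Y] = \frac{49}{90}
Cov(X,Y) = E[XY] - E[X]E[Y] = - \frac{1}{2025}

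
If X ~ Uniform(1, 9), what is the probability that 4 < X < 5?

P(4 < X < 5) = ∫_{4}^{5} f(x) dx
where f(x) = \frac{1}{8}
= \frac{1}{8}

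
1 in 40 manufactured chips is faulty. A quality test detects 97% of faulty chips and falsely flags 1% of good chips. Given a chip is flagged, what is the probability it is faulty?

Let D = the rare event, + = positive/flagged.
P(D) = 1/40
P(+|D) = 97/100
P(+|D') = 1/100
P(+) = P(+|D)P(D) + P(+|D')P(D')
     = \frac{97}{100} × \frac{1}{40} + \frac{1}{100} × \frac{39}{40}
     = \frac{17}{500}
P(D|+) = P(+|D)P(D)/P(+) = \frac{97}{136}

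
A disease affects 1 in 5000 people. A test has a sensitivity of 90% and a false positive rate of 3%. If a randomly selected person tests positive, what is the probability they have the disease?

Let D = the rare event, + = positive/flagged.
P(D) = 1/5000
P(+|D) = 90/100 = 9/10
P(+|D') = 3/100
P(+) = P(+|D)P(D) + P(+|D')P(D')
     = \frac{9}{10} × \frac{1}{5000} + \frac{3}{100} × \frac{4999}{5000}
     = \frac{15087}{500000}
P(D|+) = P(+|D)P(D)/P(+) = \frac{30}{5029}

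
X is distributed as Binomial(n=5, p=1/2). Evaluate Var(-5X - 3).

For X ~ Binomial(n=5, p=1/2):
Var(X) = \frac{5}{4}
Var(-5X - 3) = (-5)² × Var(X) = 25 × \frac{5}{4} = \frac{125}{4}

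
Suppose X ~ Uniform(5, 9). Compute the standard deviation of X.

For X ~ Uniform(5, 9):
Var(X) = \frac{4}{3}
SD(X) = √(Var(X)) = √(\frac{4}{3}) = \frac{2 \sqrt{3}}{3}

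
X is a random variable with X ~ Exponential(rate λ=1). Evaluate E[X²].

Using the identity E[X²] = Var(X) + (E[X])²:
E[X] = 1
Var(X) = 1
E[X²] = 1 + (1)²
= 2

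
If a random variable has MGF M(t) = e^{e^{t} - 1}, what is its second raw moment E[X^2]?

To find E[X^2], compute M^(2)(0):
M^(1)(t) = e^{t} e^{e^{t} - 1}
M^(2)(t) = e^{2 t} e^{e^{t} - 1} + e^{t} e^{e^{t} - 1}
M^(2)(0) = 2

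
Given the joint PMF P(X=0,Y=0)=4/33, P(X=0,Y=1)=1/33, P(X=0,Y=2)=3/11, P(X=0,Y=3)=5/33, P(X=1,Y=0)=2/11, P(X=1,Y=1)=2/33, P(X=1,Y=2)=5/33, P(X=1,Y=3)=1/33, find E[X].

First find marginal of X:
P(X=0) = 19/33
P(X=1) = 14/33
E[X] = 0 × 19/33 + 1 × 14/33 = 14/33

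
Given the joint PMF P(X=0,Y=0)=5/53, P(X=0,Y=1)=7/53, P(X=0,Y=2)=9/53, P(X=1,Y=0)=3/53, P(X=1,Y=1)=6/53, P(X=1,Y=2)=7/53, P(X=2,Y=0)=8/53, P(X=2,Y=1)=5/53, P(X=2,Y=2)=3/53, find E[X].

First find marginal of X:
P(X=0) = 21/53
P(X=1) = 16/53
P(X=2) = 16/53
E[X] = 0 × 21/53 + 1 × 16/53 + 2 × 16/53 = 48/53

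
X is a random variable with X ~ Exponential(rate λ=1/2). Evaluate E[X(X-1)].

E[X(X-1)] = E[X² - X] = E[X²] - E[X]
E[X] = 2
E[X²] = Var(X) + (E[X])² = 4 + (2)² = 8
E[X(X-1)] = 8 - 2 = 6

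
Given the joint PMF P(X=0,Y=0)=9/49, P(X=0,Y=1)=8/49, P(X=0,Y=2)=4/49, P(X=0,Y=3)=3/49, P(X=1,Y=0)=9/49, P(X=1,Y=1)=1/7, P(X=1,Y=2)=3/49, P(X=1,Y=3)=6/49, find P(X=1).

P(X=1) = P(X=1,Y=0) + P(X=1,Y=1) + P(X=1,Y=2) + P(X=1,Y=3)
= 9/49 + 1/7 + 3/49 + 6/49
= 25/49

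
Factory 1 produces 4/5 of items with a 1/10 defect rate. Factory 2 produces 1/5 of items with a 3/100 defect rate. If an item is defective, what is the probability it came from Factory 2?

Using Bayes' theorem:
P(F1) = 4/5, P(D|F1) = 1/10
P(F2) = 1/5, P(D|F2) = 3/100
P(D) = P(D|F1)P(F1) + P(D|F2)P(F2)
     = \frac{43}{500}
P(F2|D) = P(D|F2)P(F2) / P(D)
= \frac{3}{43}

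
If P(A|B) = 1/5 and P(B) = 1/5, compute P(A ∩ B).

By definition, P(A|B) = P(A ∩ B) / P(B)
So P(A ∩ B) = P(A|B) × P(B)
= 1/5 × 1/5
= 1/25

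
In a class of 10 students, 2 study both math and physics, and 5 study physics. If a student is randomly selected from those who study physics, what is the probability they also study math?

P(A ∩ B) = 2/10 = 1/5
P(B) = 5/10 = 1/2
P(A|B) = P(A ∩ B) / P(B) = (1/5) / (1/2) = 2/5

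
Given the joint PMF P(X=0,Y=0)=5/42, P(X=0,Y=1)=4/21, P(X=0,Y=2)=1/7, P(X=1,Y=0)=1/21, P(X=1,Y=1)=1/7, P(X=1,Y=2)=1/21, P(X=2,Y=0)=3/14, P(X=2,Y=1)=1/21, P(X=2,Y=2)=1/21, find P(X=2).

P(X=2) = P(X=2,Y=0) + P(X=2,Y=1) + P(X=2,Y=2)
= 3/14 + 1/21 + 1/21
= 13/42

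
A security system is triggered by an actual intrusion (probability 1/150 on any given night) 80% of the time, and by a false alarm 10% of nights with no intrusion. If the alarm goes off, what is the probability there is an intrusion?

Let D = the rare event, + = positive/flagged.
P(D) = 1/150
P(+|D) = 80/100 = 4/5
P(+|D') = 10/100 = 1/10
P(+) = P(+|D)P(D) + P(+|D')P(D')
     = \frac{4}{5} × \frac{1}{150} + \frac{1}{10} × \frac{149}{150}
     = \frac{157}{1500}
P(D|+) = P(+|D)P(D)/P(+) = \frac{8}{157}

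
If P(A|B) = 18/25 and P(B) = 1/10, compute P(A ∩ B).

By definition, P(A|B) = P(A ∩ B) / P(B)
So P(A ∩ B) = P(A|B) × P(B)
= 18/25 × 1/10
= 9/125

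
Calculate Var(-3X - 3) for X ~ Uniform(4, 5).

For X ~ Uniform(4, 5):
Var(X) = \frac{1}{12}
Var(-3X - 3) = (-3)² × Var(X) = 9 × \frac{1}{12} = \frac{3}{4}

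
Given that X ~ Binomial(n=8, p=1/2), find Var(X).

For X ~ Binomial(n=8, p=1/2):
Var(X) = 2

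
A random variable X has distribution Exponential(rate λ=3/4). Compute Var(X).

For X ~ Exponential(rate λ=3/4):
Var(X) = \frac{16}{9}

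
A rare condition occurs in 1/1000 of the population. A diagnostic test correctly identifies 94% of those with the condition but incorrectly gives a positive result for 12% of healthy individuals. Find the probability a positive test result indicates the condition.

Let D = the rare event, + = positive/flagged.
P(D) = 1/1000
P(+|D) = 94/100 = 47/50
P(+|D') = 12/100 = 3/25
P(+) = P(+|D)P(D) + P(+|D')P(D')
     = \frac{47}{50} × \frac{1}{1000} + \frac{3}{25} × \frac{999}{1000}
     = \frac{6041}{50000}
P(D|+) = P(+|D)P(D)/P(+) = \frac{47}{6041}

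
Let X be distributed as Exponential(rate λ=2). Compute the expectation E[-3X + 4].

For X ~ Exponential(rate λ=2):
E[X] = \frac{1}{2}
E[-3X + 4] = -3 × E[X] + 4 = \frac{5}{2}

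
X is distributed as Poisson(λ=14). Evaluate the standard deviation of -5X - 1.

For X ~ Poisson(λ=14):
Var(X) = 14
SD(X) = √(Var(X)) = √(14) = \sqrt{14}
SD(-5X - 1) = |-5| × SD(X) = 5 × \sqrt{14} = 5 \sqrt{14}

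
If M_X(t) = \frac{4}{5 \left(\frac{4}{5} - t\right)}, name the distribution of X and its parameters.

The MGF M(t) = \frac{4}{5 \left(\frac{4}{5} - t\right)} is the standard form for the Exponential distribution.
Comparing with the known MGF formula identifies: Exponential(rate λ=4/5)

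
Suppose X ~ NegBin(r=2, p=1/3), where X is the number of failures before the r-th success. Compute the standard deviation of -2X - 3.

For X ~ NegBin(r=2, p=1/3), where X is the number of failures before the r-th success:
Var(X) = 12
SD(X) = √(Var(X)) = √(12) = 2 \sqrt{3}
SD(-2X - 3) = |-2| × SD(X) = 2 × 2 \sqrt{3} = 4 \sqrt{3}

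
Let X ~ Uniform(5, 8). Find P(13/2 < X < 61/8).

P(13/2 < X < 61/8) = ∫_{13/2}^{61/8} f(x) dx
where f(x) = \frac{1}{3}
= \frac{3}{8}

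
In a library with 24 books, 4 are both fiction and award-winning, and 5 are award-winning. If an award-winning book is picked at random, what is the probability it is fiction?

P(A ∩ B) = 4/24 = 1/6
P(B) = 5/24
P(A|B) = P(A ∩ B) / P(B) = (1/6) / (5/24) = 4/5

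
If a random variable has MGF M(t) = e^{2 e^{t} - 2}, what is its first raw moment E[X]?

To find E[X], compute M^(1)(0):
M^(1)(t) = 2 e^{t} e^{2 e^{t} - 2}
M^(1)(0) = 2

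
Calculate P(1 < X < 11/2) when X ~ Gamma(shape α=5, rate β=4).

P(1 < X < 11/2) = ∫_{1}^{11/2} f(x) dx
where f(x) = \frac{128 x^{4} e^{- 4 x}}{3}
= \frac{-35401 + 103 e^{18}}{3 e^{22}}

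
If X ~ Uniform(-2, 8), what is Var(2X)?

For X ~ Uniform(-2, 8):
Var(X) = \frac{25}{3}
Var(2X) = (2)² × Var(X) = 4 × \frac{25}{3} = \frac{100}{3}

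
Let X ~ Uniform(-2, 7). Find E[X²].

Using the identity E[X²] = Var(X) + (E[X])²:
E[X] = \frac{5}{2}
Var(X) = \frac{27}{4}
E[X²] = \frac{27}{4} + (\frac{5}{2})²
= 13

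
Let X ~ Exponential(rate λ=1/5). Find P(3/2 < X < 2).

P(3/2 < X < 2) = ∫_{3/2}^{2} f(x) dx
where f(x) = \frac{e^{- \frac{x}{5}}}{5}
= - \frac{1}{e^{\frac{2}{5}}} + e^{- \frac{3}{10}}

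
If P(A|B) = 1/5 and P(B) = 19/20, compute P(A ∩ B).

By definition, P(A|B) = P(A ∩ B) / P(B)
So P(A ∩ B) = P(A|B) × P(B)
= 1/5 × 19/20
= 19/100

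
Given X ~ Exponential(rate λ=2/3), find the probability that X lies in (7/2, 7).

P(7/2 < X < 7) = ∫_{7/2}^{7} f(x) dx
where f(x) = \frac{2 e^{- \frac{2 x}{3}}}{3}
= - \frac{1 - e^{\frac{7}{3}}}{e^{\frac{14}{3}}}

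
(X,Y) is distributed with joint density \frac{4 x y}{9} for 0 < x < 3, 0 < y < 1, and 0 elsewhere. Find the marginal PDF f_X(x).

f_X(x) = ∫_0^1 f(x,y) dy
= ∫_0^1 \frac{4 x y}{9} dy
= \frac{2 x}{9} for 0 < x < 3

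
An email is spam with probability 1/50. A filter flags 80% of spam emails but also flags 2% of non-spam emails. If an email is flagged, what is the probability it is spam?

Let D = the rare event, + = positive/flagged.
P(D) = 1/50
P(+|D) = 80/100 = 4/5
P(+|D') = 2/100 = 1/50
P(+) = P(+|D)P(D) + P(+|D')P(D')
     = \frac{4}{5} × \frac{1}{50} + \frac{1}{50} × \frac{49}{50}
     = \frac{89}{2500}
P(D|+) = P(+|D)P(D)/P(+) = \frac{40}{89}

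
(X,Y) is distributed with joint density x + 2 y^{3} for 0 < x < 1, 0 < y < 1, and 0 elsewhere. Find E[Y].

E[Y] = ∫_0^1 ∫_0^1 y × f(x,y) dx dy
= \frac{13}{20}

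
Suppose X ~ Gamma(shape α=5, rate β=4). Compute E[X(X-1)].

E[X(X-1)] = E[X² - X] = E[X²] - E[X]
E[X] = \frac{5}{4}
E[X²] = Var(X) + (E[X])² = \frac{5}{16} + (\frac{5}{4})² = \frac{15}{8}
E[X(X-1)] = \frac{15}{8} - \frac{5}{4} = \frac{5}{8}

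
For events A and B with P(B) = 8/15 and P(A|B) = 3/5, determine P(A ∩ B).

By definition, P(A|B) = P(A ∩ B) / P(B)
So P(A ∩ B) = P(A|B) × P(B)
= 3/5 × 8/15
= 8/25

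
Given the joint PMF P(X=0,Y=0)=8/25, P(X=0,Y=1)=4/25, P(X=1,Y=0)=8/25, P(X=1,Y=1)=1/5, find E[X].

First find marginal of X:
P(X=0) = 12/25
P(X=1) = 13/25
E[X] = 0 × 12/25 + 1 × 13/25 = 13/25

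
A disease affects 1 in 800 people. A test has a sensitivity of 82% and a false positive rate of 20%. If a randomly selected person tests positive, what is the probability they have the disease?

Let D = the rare event, + = positive/flagged.
P(D) = 1/800
P(+|D) = 82/100 = 41/50
P(+|D') = 20/100 = 1/5
P(+) = P(+|D)P(D) + P(+|D')P(D')
     = \frac{41}{50} × \frac{1}{800} + \frac{1}{5} × \frac{799}{800}
     = \frac{8031}{40000}
P(D|+) = P(+|D)P(D)/P(+) = \frac{41}{8031}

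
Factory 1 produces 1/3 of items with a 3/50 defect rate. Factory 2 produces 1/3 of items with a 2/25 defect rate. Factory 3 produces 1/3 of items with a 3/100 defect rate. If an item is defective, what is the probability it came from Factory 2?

Using Bayes' theorem:
P(F1) = 1/3, P(D|F1) = 3/50
P(F2) = 1/3, P(D|F2) = 2/25
P(F3) = 1/3, P(D|F3) = 3/100
P(D) = P(D|F1)P(F1) + P(D|F2)P(F2) + P(D|F3)P(F3)
     = \frac{17}{300}
P(F2|D) = P(D|F2)P(F2) / P(D)
= \frac{8}{17}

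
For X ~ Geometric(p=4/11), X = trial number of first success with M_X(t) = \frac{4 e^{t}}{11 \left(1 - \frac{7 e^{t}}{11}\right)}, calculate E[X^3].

To find E[X^3], compute M^(3)(0):
M^(1)(t) = \frac{4 e^{t}}{11 \left(1 - \frac{7 e^{t}}{11}\right)} + \frac{28 e^{2 t}}{121 \left(1 - \frac{7 e^{t}}{11}\right)^{2}}
M^(2)(t) = \frac{4 e^{t}}{11 \left(1 - \frac{7 e^{t}}{11}\right)} + \frac{84 e^{2 t}}{121 \left(1 - \frac{7 e^{t}}{11}\right)^{2}} + \frac{392 e^{3 t}}{1331 \left(1 - \frac{7 e^{t}}{11}\right)^{3}}
M^(3)(t) = \frac{4 e^{t}}{11 \left(1 - \frac{7 e^{t}}{11}\right)} + \frac{196 e^{2 t}}{121 \left(1 - \frac{7 e^{t}}{11}\right)^{2}} + \frac{2352 e^{3 t}}{1331 \left(1 - \frac{7 e^{t}}{11}\right)^{3}} + \frac{8232 e^{4 t}}{14641 \left(1 - \frac{7 e^{t}}{11}\right)^{4}}
M^(3)(0) = \frac{2629}{32}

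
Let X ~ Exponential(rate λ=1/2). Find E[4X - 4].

For X ~ Exponential(rate λ=1/2):
E[X] = 2
E[4X - 4] = 4 × E[X] - 4 = 4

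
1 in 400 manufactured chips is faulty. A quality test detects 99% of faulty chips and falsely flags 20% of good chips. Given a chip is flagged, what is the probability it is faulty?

Let D = the rare event, + = positive/flagged.
P(D) = 1/400
P(+|D) = 99/100
P(+|D') = 20/100 = 1/5
P(+) = P(+|D)P(D) + P(+|D')P(D')
     = \frac{99}{100} × \frac{1}{400} + \frac{1}{5} × \frac{399}{400}
     = \frac{8079}{40000}
P(D|+) = P(+|D)P(D)/P(+) = \frac{33}{2693}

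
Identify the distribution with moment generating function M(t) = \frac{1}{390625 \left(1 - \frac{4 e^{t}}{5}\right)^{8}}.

The MGF M(t) = \frac{1}{390625 \left(1 - \frac{4 e^{t}}{5}\right)^{8}} is the standard form for the NegativeBinomial distribution.
Comparing with the known MGF formula identifies: NegBin(r=8, p=1/5), X = failures before r-th success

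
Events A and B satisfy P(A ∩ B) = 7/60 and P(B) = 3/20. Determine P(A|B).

P(A|B) = P(A ∩ B) / P(B)
= (7/60) / (3/20)
= 7/9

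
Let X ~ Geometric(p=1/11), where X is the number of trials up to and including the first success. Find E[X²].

Using the identity E[X²] = Var(X) + (E[X])²:
E[X] = 11
Var(X) = 110
E[X²] = 110 + (11)²
= 231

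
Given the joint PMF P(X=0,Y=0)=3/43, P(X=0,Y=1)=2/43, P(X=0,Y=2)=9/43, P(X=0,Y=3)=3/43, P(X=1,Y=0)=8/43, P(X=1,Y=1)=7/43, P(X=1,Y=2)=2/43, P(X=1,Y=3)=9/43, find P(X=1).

P(X=1) = P(X=1,Y=0) + P(X=1,Y=1) + P(X=1,Y=2) + P(X=1,Y=3)
= 8/43 + 7/43 + 2/43 + 9/43
= 26/43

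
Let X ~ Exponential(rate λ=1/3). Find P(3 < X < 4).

P(3 < X < 4) = ∫_{3}^{4} f(x) dx
where f(x) = \frac{e^{- \frac{x}{3}}}{3}
= - \frac{1}{e^{\frac{4}{3}}} + e^{-1}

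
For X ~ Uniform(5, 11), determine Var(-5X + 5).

For X ~ Uniform(5, 11):
Var(X) = 3
Var(-5X + 5) = (-5)² × Var(X) = 25 × 3 = 75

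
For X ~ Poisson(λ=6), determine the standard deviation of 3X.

For X ~ Poisson(λ=6):
Var(X) = 6
SD(X) = √(Var(X)) = √(6) = \sqrt{6}
SD(3X) = |3| × SD(X) = 3 × \sqrt{6} = 3 \sqrt{6}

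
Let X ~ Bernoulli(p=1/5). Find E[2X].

For X ~ Bernoulli(p=1/5):
E[X] = \frac{1}{5}
E[2X] = 2 × E[X] + 0 = \frac{2}{5}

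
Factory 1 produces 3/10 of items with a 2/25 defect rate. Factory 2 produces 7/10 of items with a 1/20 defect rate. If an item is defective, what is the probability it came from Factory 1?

Using Bayes' theorem:
P(F1) = 3/10, P(D|F1) = 2/25
P(F2) = 7/10, P(D|F2) = 1/20
P(D) = P(D|F1)P(F1) + P(D|F2)P(F2)
     = \frac{59}{1000}
P(F1|D) = P(D|F1)P(F1) / P(D)
= \frac{24}{59}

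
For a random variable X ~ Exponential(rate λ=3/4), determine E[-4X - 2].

For X ~ Exponential(rate λ=3/4):
E[X] = \frac{4}{3}
E[-4X - 2] = -4 × E[X] - 2 = - \frac{22}{3}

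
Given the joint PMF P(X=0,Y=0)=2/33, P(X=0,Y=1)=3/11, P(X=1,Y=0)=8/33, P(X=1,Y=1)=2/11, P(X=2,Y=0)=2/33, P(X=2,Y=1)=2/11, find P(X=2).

P(X=2) = P(X=2,Y=0) + P(X=2,Y=1)
= 2/33 + 2/11
= 8/33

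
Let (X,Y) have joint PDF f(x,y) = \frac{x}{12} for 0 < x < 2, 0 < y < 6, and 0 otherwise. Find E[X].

f_X(x) = ∫_0^6 \frac{x}{12} dy = \frac{x}{2}
E[X] = ∫_0^2 x × (\frac{x}{2}) dx = \frac{4}{3}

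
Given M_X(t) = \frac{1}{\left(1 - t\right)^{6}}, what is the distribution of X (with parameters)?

The MGF M(t) = \frac{1}{\left(1 - t\right)^{6}} is the standard form for the Gamma distribution.
Comparing with the known MGF formula identifies: Gamma(shape α=6, rate β=1)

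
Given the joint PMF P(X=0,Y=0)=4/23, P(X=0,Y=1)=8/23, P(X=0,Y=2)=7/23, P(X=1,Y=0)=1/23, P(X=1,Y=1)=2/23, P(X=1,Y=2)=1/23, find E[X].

First find marginal of X:
P(X=0) = 19/23
P(X=1) = 4/23
E[X] = 0 × 19/23 + 1 × 4/23 = 4/23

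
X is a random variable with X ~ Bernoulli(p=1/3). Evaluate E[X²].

Using the identity E[X²] = Var(X) + (E[X])²:
E[X] = \frac{1}{3}
Var(X) = \frac{2}{9}
E[X²] = \frac{2}{9} + (\frac{1}{3})²
= \frac{1}{3}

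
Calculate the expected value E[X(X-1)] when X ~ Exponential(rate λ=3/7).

E[X(X-1)] = E[X² - X] = E[X²] - E[X]
E[X] = \frac{7}{3}
E[X²] = Var(X) + (E[X])² = \frac{49}{9} + (\frac{7}{3})² = \frac{98}{9}
E[X(X-1)] = \frac{98}{9} - \frac{7}{3} = \frac{77}{9}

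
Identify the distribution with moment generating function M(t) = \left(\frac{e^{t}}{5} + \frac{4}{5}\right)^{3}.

The MGF M(t) = \left(\frac{e^{t}}{5} + \frac{4}{5}\right)^{3} is the standard form for the Binomial distribution.
Comparing with the known MGF formula identifies: Binomial(n=3, p=1/5)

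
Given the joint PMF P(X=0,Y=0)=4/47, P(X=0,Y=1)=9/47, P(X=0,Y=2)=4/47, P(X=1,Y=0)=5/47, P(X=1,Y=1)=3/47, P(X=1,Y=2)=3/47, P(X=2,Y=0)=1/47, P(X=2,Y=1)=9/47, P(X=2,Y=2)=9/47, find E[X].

First find marginal of X:
P(X=0) = 17/47
P(X=1) = 11/47
P(X=2) = 19/47
E[X] = 0 × 17/47 + 1 × 11/47 + 2 × 19/47 = 49/47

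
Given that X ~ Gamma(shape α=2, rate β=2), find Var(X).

For X ~ Gamma(shape α=2, rate β=2):
Var(X) = \frac{1}{2}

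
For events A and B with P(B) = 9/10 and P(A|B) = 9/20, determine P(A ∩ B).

By definition, P(A|B) = P(A ∩ B) / P(B)
So P(A ∩ B) = P(A|B) × P(B)
= 9/20 × 9/10
= 81/200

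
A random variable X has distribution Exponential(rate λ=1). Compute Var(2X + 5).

For X ~ Exponential(rate λ=1):
Var(X) = 1
Var(2X + 5) = (2)² × Var(X) = 4 × 1 = 4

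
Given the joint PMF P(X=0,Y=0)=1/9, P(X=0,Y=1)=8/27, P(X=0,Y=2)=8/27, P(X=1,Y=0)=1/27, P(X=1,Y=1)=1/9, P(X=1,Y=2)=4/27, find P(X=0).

P(X=0) = P(X=0,Y=0) + P(X=0,Y=1) + P(X=0,Y=2)
= 1/9 + 8/27 + 8/27
= 19/27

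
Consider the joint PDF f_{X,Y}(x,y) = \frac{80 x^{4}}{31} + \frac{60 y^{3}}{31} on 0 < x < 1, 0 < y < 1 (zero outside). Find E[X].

E[X] = ∫_0^1 ∫_0^1 x × f(x,y) dy dx
= ∫_0^1 ∫_0^1 x × (\frac{80 x^{4}}{31} + \frac{60 y^{3}}{31}) dy dx
= \frac{125}{186}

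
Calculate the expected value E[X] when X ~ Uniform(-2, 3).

For X ~ Uniform(-2, 3), the expected value is:
E[X] = \frac{1}{2}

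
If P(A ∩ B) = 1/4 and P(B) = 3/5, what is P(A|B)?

P(A|B) = P(A ∩ B) / P(B)
= (1/4) / (3/5)
= 5/12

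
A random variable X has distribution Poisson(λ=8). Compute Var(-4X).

For X ~ Poisson(λ=8):
Var(X) = 8
Var(-4X) = (-4)² × Var(X) = 16 × 8 = 128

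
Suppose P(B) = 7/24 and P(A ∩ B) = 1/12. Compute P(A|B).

P(A|B) = P(A ∩ B) / P(B)
= (1/12) / (7/24)
= 2/7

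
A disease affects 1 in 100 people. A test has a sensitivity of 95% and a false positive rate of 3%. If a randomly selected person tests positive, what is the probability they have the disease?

Let D = the rare event, + = positive/flagged.
P(D) = 1/100
P(+|D) = 95/100 = 19/20
P(+|D') = 3/100
P(+) = P(+|D)P(D) + P(+|D')P(D')
     = \frac{19}{20} × \frac{1}{100} + \frac{3}{100} × \frac{99}{100}
     = \frac{49}{1250}
P(D|+) = P(+|D)P(D)/P(+) = \frac{95}{392}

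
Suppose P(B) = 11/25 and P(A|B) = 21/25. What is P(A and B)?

By definition, P(A|B) = P(A ∩ B) / P(B)
So P(A ∩ B) = P(A|B) × P(B)
= 21/25 × 11/25
= 231/625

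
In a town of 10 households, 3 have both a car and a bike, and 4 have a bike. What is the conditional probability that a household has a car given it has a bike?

P(A ∩ B) = 3/10
P(B) = 4/10 = 2/5
P(A|B) = P(A ∩ B) / P(B) = (3/10) / (2/5) = 3/4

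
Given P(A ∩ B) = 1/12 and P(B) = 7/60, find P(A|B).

P(A|B) = P(A ∩ B) / P(B)
= (1/12) / (7/60)
= 5/7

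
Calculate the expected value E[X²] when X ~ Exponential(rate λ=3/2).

Using the identity E[X²] = Var(X) + (E[X])²:
E[X] = \frac{2}{3}
Var(X) = \frac{4}{9}
E[X²] = \frac{4}{9} + (\frac{2}{3})²
= \frac{8}{9}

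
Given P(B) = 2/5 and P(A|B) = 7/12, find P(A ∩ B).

By definition, P(A|B) = P(A ∩ B) / P(B)
So P(A ∩ B) = P(A|B) × P(B)
= 7/12 × 2/5
= 7/30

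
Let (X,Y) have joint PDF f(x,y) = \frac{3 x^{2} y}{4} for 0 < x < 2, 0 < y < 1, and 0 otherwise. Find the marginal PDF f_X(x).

f_X(x) = ∫_0^1 f(x,y) dy
= ∫_0^1 \frac{3 x^{2} y}{4} dy
= \frac{3 x^{2}}{8} for 0 < x < 2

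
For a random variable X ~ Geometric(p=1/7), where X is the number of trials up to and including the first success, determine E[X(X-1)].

E[X(X-1)] = E[X² - X] = E[X²] - E[X]
E[X] = 7
E[X²] = Var(X) + (E[X])² = 42 + (7)² = 91
E[X(X-1)] = 91 - 7 = 84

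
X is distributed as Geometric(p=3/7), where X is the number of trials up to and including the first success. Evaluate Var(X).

For X ~ Geometric(p=3/7), where X is the number of trials up to and including the first success:
Var(X) = \frac{28}{9}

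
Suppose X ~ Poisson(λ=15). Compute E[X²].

Using the identity E[X²] = Var(X) + (E[X])²:
E[X] = 15
Var(X) = 15
E[X²] = 15 + (15)²
= 240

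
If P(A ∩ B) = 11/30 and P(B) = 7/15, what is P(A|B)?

P(A|B) = P(A ∩ B) / P(B)
= (11/30) / (7/15)
= 11/14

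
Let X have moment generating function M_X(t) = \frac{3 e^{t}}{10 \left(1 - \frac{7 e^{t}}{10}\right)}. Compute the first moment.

To find E[X], compute M^(1)(0):
M^(1)(t) = \frac{3 e^{t}}{10 \left(1 - \frac{7 e^{t}}{10}\right)} + \frac{21 e^{2 t}}{100 \left(1 - \frac{7 e^{t}}{10}\right)^{2}}
M^(1)(0) = \frac{10}{3}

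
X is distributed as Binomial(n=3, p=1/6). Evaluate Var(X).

For X ~ Binomial(n=3, p=1/6):
Var(X) = \frac{5}{12}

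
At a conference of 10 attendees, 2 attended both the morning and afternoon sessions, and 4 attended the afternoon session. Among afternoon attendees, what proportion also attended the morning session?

P(A ∩ B) = 2/10 = 1/5
P(B) = 4/10 = 2/5
P(A|B) = P(A ∩ B) / P(B) = (1/5) / (2/5) = 1/2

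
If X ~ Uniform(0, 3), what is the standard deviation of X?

For X ~ Uniform(0, 3):
Var(X) = \frac{3}{4}
SD(X) = √(Var(X)) = √(\frac{3}{4}) = \frac{\sqrt{3}}{2}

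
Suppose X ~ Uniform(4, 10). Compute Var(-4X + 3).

For X ~ Uniform(4, 10):
Var(X) = 3
Var(-4X + 3) = (-4)² × Var(X) = 16 × 3 = 48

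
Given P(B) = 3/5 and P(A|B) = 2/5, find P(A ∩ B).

By definition, P(A|B) = P(A ∩ B) / P(B)
So P(A ∩ B) = P(A|B) × P(B)
= 2/5 × 3/5
= 6/25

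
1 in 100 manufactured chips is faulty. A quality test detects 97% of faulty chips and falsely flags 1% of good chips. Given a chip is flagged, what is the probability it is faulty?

Let D = the rare event, + = positive/flagged.
P(D) = 1/100
P(+|D) = 97/100
P(+|D') = 1/100
P(+) = P(+|D)P(D) + P(+|D')P(D')
     = \frac{97}{100} × \frac{1}{100} + \frac{1}{100} × \frac{99}{100}
     = \frac{49}{2500}
P(D|+) = P(+|D)P(D)/P(+) = \frac{97}{196}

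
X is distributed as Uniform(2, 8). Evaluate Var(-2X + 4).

For X ~ Uniform(2, 8):
Var(X) = 3
Var(-2X + 4) = (-2)² × Var(X) = 4 × 3 = 12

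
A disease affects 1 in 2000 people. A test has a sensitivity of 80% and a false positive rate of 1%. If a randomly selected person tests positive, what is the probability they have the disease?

Let D = the rare event, + = positive/flagged.
P(D) = 1/2000
P(+|D) = 80/100 = 4/5
P(+|D') = 1/100
P(+) = P(+|D)P(D) + P(+|D')P(D')
     = \frac{4}{5} × \frac{1}{2000} + \frac{1}{100} × \frac{1999}{2000}
     = \frac{2079}{200000}
P(D|+) = P(+|D)P(D)/P(+) = \frac{80}{2079}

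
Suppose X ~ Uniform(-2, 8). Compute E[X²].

Using the identity E[X²] = Var(X) + (E[X])²:
E[X] = 3
Var(X) = \frac{25}{3}
E[X²] = \frac{25}{3} + (3)²
= \frac{52}{3}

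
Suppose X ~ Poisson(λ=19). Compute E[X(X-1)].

E[X(X-1)] = E[X² - X] = E[X²] - E[X]
E[X] = 19
E[X²] = Var(X) + (E[X])² = 19 + (19)² = 380
E[X(X-1)] = 380 - 19 = 361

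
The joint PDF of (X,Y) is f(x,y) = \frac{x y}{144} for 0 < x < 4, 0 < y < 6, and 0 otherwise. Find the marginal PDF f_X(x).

f_X(x) = ∫_0^6 f(x,y) dy
= ∫_0^6 \frac{x y}{144} dy
= \frac{x}{8} for 0 < x < 4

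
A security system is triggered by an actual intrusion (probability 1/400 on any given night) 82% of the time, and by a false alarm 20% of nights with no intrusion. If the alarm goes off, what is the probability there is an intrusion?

Let D = the rare event, + = positive/flagged.
P(D) = 1/400
P(+|D) = 82/100 = 41/50
P(+|D') = 20/100 = 1/5
P(+) = P(+|D)P(D) + P(+|D')P(D')
     = \frac{41}{50} × \frac{1}{400} + \frac{1}{5} × \frac{399}{400}
     = \frac{4031}{20000}
P(D|+) = P(+|D)P(D)/P(+) = \frac{41}{4031}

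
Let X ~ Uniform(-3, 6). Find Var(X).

For X ~ Uniform(-3, 6):
Var(X) = \frac{27}{4}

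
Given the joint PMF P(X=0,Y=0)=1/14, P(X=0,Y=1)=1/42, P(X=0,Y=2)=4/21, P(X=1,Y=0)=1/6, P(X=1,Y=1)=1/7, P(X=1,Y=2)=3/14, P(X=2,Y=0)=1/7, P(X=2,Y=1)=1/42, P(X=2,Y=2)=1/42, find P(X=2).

P(X=2) = P(X=2,Y=0) + P(X=2,Y=1) + P(X=2,Y=2)
= 1/7 + 1/42 + 1/42
= 4/21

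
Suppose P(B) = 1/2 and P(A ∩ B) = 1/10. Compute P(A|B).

P(A|B) = P(A ∩ B) / P(B)
= (1/10) / (1/2)
= 1/5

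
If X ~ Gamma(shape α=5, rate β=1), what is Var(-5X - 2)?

For X ~ Gamma(shape α=5, rate β=1):
Var(X) = 5
Var(-5X - 2) = (-5)² × Var(X) = 25 × 5 = 125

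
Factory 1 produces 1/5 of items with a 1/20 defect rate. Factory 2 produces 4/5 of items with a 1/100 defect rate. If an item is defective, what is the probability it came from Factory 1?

Using Bayes' theorem:
P(F1) = 1/5, P(D|F1) = 1/20
P(F2) = 4/5, P(D|F2) = 1/100
P(D) = P(D|F1)P(F1) + P(D|F2)P(F2)
     = \frac{9}{500}
P(F1|D) = P(D|F1)P(F1) / P(D)
= \frac{5}{9}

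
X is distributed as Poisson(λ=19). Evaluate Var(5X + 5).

For X ~ Poisson(λ=19):
Var(X) = 19
Var(5X + 5) = (5)² × Var(X) = 25 × 19 = 475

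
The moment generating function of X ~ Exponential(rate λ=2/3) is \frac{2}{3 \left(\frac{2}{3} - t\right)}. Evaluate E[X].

To find E[X], compute M^(1)(0):
M^(1)(t) = \frac{2}{3 \left(\frac{2}{3} - t\right)^{2}}
M^(1)(0) = \frac{3}{2}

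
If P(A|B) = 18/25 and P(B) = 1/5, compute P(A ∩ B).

By definition, P(A|B) = P(A ∩ B) / P(B)
So P(A ∩ B) = P(A|B) × P(B)
= 18/25 × 1/5
= 18/125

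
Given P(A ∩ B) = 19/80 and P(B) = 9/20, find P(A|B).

P(A|B) = P(A ∩ B) / P(B)
= (19/80) / (9/20)
= 19/36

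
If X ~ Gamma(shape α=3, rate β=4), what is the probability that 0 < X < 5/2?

P(0 < X < 5/2) = ∫_{0}^{5/2} f(x) dx
where f(x) = 32 x^{2} e^{- 4 x}
= 1 - \frac{61}{e^{10}}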